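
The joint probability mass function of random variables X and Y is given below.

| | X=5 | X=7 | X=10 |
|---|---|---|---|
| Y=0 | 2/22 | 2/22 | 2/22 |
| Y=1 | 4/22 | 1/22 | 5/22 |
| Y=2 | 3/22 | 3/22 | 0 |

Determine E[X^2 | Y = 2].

P(Y = 2) = 3/11.
Summing X^2·P(X=x,Y=y) over the conditioning event gives 111/11.
E[X^2 | Y = 2] = (111/11) / (3/11) = 37.

37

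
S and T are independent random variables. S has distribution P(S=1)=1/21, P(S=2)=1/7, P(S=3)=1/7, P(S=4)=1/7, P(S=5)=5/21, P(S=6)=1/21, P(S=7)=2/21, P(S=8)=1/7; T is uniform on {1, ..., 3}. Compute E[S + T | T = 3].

P(T = 3) = 1/3.
Summing (S+T)·P(x,y) over outcomes with T = 3 gives 160/63.
E[S + T | T = 3] = (160/63) / (1/3) = 160/21.

160/21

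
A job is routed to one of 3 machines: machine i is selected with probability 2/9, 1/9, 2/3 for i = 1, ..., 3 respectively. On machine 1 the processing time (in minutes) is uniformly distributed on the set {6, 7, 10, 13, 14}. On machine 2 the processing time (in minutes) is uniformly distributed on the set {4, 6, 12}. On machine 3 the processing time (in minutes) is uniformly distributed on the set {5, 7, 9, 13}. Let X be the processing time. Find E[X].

235/27

E[X | machine 1] = (6+7+10+13+14)/5 = 10.
E[X | machine 2] = (4+6+12)/3 = 22/3.
E[X | machine 3] = (5+7+9+13)/4 = 17/2.
By the law of total expectation,
E[X] = (2/9)·(10) + (1/9)·(22/3) + (2/3)·(17/2) = 235/27.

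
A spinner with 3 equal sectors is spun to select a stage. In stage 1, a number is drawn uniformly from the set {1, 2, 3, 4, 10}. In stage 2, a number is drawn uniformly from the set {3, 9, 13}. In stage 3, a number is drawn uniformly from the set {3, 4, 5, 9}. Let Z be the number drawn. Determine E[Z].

211/36

E[Z | stage 1] = (1+2+3+4+10)/5 = 4.
E[Z | stage 2] = (3+9+13)/3 = 25/3.
E[Z | stage 3] = (3+4+5+9)/4 = 21/4.
E[Z] = (1/3)·(4) + (1/3)·(25/3) + (1/3)·(21/4) = 211/36.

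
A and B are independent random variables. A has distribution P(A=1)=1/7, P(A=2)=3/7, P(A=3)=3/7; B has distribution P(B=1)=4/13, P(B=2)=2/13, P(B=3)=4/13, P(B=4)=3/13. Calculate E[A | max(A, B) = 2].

19/10

P(max(A, B) = 2) = 20/91.
Summing A·P(x,y) over outcomes with max(A, B) = 2 gives 38/91.
E[A | max(A, B) = 2] = (38/91) / (20/91) = 19/10.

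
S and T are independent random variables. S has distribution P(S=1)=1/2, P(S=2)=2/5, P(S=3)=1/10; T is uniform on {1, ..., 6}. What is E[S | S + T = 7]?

8/5

P(S + T = 7) = 1/6.
Summing S·P(x,y) over outcomes with S + T = 7 gives 4/15.
E[S | S + T = 7] = (4/15) / (1/6) = 8/5.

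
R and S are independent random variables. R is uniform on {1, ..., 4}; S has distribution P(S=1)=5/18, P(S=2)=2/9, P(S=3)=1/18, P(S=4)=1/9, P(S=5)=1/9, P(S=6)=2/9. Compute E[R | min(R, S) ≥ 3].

P(min(R, S) ≥ 3) = 1/4.
Summing R·P(x,y) over outcomes with min(R, S) ≥ 3 gives 7/8.
E[R | min(R, S) ≥ 3] = (7/8) / (1/4) = 7/2.

7/2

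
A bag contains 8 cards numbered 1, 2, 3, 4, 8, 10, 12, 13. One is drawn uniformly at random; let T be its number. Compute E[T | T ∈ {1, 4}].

5/2

P(T ∈ {1, 4}) = 1/4.
Σ over the event: 1·1/8 + 4·1/8 = 5/8.
E[T | T ∈ {1, 4}] = (5/8) / (1/4) = 5/2.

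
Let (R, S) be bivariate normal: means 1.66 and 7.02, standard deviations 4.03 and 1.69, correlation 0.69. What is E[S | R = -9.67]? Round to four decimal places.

3.7416

For a bivariate normal, E[S | R=x] = μ_S + ρ·(σ_S/σ_R)·(x − μ_R).
E[S | R=-9.67] = 7.02 + (0.69)·(1.69/4.03)·(-9.67 − (1.66)) = 7.02 + (0.289355)·(-11.33) = 3.7416.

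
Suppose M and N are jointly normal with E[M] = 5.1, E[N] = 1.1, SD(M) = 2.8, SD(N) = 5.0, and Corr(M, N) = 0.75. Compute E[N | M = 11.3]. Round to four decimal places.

E[N | M=x] = μ_N + ρ(σ_N/σ_M)(x − μ_M) for jointly normal variables.
E[N | M=11.3] = 1.1 + (0.75)·(5.0/2.8)·(11.3 − (5.1)) = 1.1 + (1.33929)·(6.2) = 9.4036.

9.4036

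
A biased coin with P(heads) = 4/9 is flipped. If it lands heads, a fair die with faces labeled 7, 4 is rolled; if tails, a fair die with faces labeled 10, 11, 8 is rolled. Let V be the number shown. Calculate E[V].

E[V | heads] = (7+4)/2 = 11/2.
E[V | tails] = (10+11+8)/3 = 29/3.
E[V] = (4/9)·(11/2) + (5/9)·(29/3) = 211/27.

211/27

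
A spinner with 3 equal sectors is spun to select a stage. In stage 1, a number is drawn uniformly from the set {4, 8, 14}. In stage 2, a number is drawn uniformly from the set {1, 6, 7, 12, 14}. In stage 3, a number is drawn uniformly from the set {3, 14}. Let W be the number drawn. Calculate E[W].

E[W | stage 1] = (4+8+14)/3 = 26/3.
E[W | stage 2] = (1+6+7+12+14)/5 = 8.
E[W | stage 3] = (3+14)/2 = 17/2.
By the law of total expectation,
E[W] = (1/3)·(26/3) + (1/3)·(8) + (1/3)·(17/2) = 151/18.

151/18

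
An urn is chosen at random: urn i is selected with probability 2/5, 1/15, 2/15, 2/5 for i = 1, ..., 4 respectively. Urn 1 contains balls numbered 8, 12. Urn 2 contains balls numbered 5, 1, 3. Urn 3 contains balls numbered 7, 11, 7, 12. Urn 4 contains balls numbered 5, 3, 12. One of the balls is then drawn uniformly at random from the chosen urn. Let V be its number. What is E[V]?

81/10

E[V | urn 1] = (8+12)/2 = 10.
E[V | urn 2] = (5+1+3)/3 = 3.
E[V | urn 3] = (7+11+7+12)/4 = 37/4.
E[V | urn 4] = (5+3+12)/3 = 20/3.
By the law of total expectation,
E[V] = (2/5)·(10) + (1/15)·(3) + (2/15)·(37/4) + (2/5)·(20/3) = 81/10.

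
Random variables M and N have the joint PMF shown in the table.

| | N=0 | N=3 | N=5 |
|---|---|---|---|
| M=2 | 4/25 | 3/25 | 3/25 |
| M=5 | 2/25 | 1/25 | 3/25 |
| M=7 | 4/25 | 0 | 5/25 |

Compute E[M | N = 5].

56/11

P(N = 5) = 11/25.
Σ M·P over the event = 2·(3/25) + 5·(3/25) + 7·(5/25) = 56/25.
E[M | N = 5] = (56/25) / (11/25) = 56/11.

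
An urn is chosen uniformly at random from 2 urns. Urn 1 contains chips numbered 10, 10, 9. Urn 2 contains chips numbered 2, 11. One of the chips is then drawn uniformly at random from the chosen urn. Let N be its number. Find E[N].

E[N | urn 1] = (10+10+9)/3 = 29/3.
E[N | urn 2] = (2+11)/2 = 13/2.
By the law of total expectation,
E[N] = (1/2)·(29/3) + (1/2)·(13/2) = 97/12.

97/12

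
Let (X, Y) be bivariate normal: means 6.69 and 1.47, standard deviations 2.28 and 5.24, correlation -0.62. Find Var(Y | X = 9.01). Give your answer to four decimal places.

16.9029

The conditional variance in a bivariate normal is σ_Y²(1 − ρ²), independent of x.
Var(Y | X=9.01) = (5.24)²·(1 − (-0.62)²) = 27.4576·0.6156 = 16.9029.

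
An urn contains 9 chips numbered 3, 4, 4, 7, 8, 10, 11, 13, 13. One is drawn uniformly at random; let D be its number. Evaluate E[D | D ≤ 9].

P(D ≤ 9) = 5/9.
Σ over the event: 3·1/9 + 4·2/9 + 7·1/9 + 8·1/9 = 26/9.
E[D | D ≤ 9] = (26/9) / (5/9) = 26/5.

26/5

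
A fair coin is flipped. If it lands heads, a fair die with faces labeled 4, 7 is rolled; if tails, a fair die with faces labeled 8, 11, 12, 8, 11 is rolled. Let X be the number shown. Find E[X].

31/4

E[X | heads] = (4+7)/2 = 11/2.
E[X | tails] = (8+11+12+8+11)/5 = 10.
E[X] = (1/2)·(11/2) + (1/2)·(10) = 31/4.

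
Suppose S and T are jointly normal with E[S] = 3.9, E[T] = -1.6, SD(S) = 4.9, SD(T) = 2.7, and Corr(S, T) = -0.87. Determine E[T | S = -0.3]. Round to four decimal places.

0.4134

For a bivariate normal, E[T | S=x] = μ_T + ρ·(σ_T/σ_S)·(x − μ_S).
E[T | S=-0.3] = -1.6 + (-0.87)·(2.7/4.9)·(-0.3 − (3.9)) = -1.6 + (-0.47939)·(-4.2) = 0.4134.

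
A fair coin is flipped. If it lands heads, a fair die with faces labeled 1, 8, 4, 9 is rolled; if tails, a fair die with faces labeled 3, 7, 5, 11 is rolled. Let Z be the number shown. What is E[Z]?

E[Z | heads] = (1+8+4+9)/4 = 11/2.
E[Z | tails] = (3+7+5+11)/4 = 13/2.
By the law of total expectation,
E[Z] = (1/2)·(11/2) + (1/2)·(13/2) = 6.

6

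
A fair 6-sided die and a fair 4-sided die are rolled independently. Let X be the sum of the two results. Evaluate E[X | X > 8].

P(X > 8) = 1/8.
Σ over the event: 9·1/12 + 10·1/24 = 7/6.
E[X | X > 8] = (7/6) / (1/8) = 28/3.

28/3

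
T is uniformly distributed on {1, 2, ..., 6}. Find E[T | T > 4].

Given T > 4, T is equally likely to be any of {5, 6}.
E[T | T > 4] = (5 + 6) / 2 = 11/2.

11/2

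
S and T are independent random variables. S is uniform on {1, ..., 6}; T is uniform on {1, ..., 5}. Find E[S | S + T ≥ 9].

16/3

P(S + T ≥ 9) = 1/5.
Summing S·P(x,y) over outcomes with S + T ≥ 9 gives 16/15.
E[S | S + T ≥ 9] = (16/15) / (1/5) = 16/3.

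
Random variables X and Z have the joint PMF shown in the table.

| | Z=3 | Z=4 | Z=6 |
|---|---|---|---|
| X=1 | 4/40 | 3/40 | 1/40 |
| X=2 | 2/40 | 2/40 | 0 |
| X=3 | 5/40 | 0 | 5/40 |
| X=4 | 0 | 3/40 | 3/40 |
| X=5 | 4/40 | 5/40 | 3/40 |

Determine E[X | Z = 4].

44/13

P(Z = 4) = 13/40.
Σ X·P over the event = 1·(3/40) + 2·(2/40) + 4·(3/40) + 5·(5/40) = 11/10.
E[X | Z = 4] = (11/10) / (13/40) = 44/13.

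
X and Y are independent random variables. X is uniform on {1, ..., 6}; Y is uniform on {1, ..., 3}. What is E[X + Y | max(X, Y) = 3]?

Outcomes with max(X, Y) = 3: (1,3), (2,3), (3,1), (3,2), (3,3), each with probability 1/18.
E[X + Y | max(X, Y) = 3] = (4 + 5 + 4 + 5 + 6) / 5 = 24/5.

24/5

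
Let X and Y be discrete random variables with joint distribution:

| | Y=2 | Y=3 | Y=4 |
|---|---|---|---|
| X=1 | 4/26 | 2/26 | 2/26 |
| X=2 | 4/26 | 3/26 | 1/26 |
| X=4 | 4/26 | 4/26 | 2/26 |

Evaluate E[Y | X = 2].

P(X = 2) = 4/13.
Σ Y·P over the event = 2·(4/26) + 3·(3/26) + 4·(1/26) = 21/26.
E[Y | X = 2] = (21/26) / (4/13) = 21/8.

21/8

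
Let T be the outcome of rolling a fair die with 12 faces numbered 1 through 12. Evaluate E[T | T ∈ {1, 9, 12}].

P(T ∈ {1, 9, 12}) = 1/4.
Σ over the event: 1·1/12 + 9·1/12 + 12·1/12 = 11/6.
E[T | T ∈ {1, 9, 12}] = (11/6) / (1/4) = 22/3.

22/3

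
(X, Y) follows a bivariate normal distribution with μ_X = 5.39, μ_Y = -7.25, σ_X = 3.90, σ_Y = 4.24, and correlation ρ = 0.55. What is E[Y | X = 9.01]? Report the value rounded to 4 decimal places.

E[Y | X=x] = μ_Y + ρ(σ_Y/σ_X)(x − μ_X) for jointly normal variables.
E[Y | X=9.01] = -7.25 + (0.55)·(4.24/3.90)·(9.01 − (5.39)) = -7.25 + (0.59795)·(3.62) = -5.0854.

-5.0854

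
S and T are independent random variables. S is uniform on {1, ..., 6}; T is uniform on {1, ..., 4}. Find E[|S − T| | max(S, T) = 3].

Outcomes with max(S, T) = 3: (1,3), (2,3), (3,1), (3,2), (3,3), each with probability 1/24.
E[|S − T| | max(S, T) = 3] = (2 + 1 + 2 + 1 + 0) / 5 = 6/5.

6/5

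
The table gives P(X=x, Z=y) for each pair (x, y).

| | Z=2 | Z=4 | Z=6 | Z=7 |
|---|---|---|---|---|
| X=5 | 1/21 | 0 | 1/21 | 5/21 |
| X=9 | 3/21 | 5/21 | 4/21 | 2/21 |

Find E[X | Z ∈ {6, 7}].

7

P(Z ∈ {6, 7}) = 4/7.
Σ X·P over the event = 5·(1/21) + 5·(5/21) + 9·(4/21) + 9·(2/21) = 4.
E[X | Z ∈ {6, 7}] = (4) / (4/7) = 7.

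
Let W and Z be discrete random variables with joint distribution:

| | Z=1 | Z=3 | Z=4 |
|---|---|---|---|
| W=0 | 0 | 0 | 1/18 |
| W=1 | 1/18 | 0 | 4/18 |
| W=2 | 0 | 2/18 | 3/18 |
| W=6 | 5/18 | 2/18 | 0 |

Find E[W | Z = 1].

P(Z = 1) = 1/3.
Σ W·P over the event = 1·(1/18) + 6·(5/18) = 31/18.
E[W | Z = 1] = (31/18) / (1/3) = 31/6.

31/6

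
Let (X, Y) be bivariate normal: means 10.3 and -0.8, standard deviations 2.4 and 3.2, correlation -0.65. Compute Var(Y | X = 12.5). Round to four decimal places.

5.9136

The conditional variance in a bivariate normal is σ_Y²(1 − ρ²), independent of x.
Var(Y | X=12.5) = (3.2)²·(1 − (-0.65)²) = 10.24·0.5775 = 5.9136.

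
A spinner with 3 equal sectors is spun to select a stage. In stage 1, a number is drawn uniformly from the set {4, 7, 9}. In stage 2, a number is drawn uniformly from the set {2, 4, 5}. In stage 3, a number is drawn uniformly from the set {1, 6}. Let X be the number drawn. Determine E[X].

83/18

E[X | stage 1] = (4+7+9)/3 = 20/3.
E[X | stage 2] = (2+4+5)/3 = 11/3.
E[X | stage 3] = (1+6)/2 = 7/2.
E[X] = (1/3)·(20/3) + (1/3)·(11/3) + (1/3)·(7/2) = 83/18.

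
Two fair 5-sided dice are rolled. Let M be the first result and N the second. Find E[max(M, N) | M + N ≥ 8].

29/6

Outcomes with M + N ≥ 8: (3,5), (4,4), (4,5), (5,3), (5,4), (5,5), each with probability 1/25.
E[max(M, N) | M + N ≥ 8] = (5 + 4 + 5 + 5 + 5 + 5) / 6 = 29/6.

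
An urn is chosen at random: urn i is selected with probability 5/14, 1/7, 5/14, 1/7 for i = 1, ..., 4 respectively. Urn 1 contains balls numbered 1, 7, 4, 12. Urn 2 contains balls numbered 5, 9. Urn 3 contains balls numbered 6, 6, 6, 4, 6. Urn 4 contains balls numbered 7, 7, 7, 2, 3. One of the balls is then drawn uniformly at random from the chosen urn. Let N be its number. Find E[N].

E[N | urn 1] = (1+7+4+12)/4 = 6.
E[N | urn 2] = (5+9)/2 = 7.
E[N | urn 3] = (6+6+6+4+6)/5 = 28/5.
E[N | urn 4] = (7+7+7+2+3)/5 = 26/5.
E[N] = (5/14)·(6) + (1/7)·(7) + (5/14)·(28/5) + (1/7)·(26/5) = 206/35.

206/35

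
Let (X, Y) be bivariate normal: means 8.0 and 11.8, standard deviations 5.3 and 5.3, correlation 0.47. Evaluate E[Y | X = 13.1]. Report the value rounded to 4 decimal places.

14.1970

E[Y | X=x] = μ_Y + ρ(σ_Y/σ_X)(x − μ_X) for jointly normal variables.
E[Y | X=13.1] = 11.8 + (0.47)·(5.3/5.3)·(13.1 − (8.0)) = 11.8 + (0.47)·(5.1) = 14.1970.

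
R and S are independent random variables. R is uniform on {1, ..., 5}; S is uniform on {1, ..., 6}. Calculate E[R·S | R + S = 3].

2

P(R + S = 3) = 1/15.
Summing RS·P(x,y) over outcomes with R + S = 3 gives 2/15.
E[R·S | R + S = 3] = (2/15) / (1/15) = 2.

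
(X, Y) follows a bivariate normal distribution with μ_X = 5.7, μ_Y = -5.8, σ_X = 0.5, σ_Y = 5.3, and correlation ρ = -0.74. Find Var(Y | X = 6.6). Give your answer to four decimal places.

The conditional variance in a bivariate normal is σ_Y²(1 − ρ²), independent of x.
Var(Y | X=6.6) = (5.3)²·(1 − (-0.74)²) = 28.09·0.4524 = 12.7079.

12.7079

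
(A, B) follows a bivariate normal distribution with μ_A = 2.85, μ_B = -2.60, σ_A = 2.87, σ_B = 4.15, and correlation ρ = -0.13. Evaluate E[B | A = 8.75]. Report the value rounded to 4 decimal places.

-3.7091

For a bivariate normal, E[B | A=x] = μ_B + ρ·(σ_B/σ_A)·(x − μ_A).
E[B | A=8.75] = -2.60 + (-0.13)·(4.15/2.87)·(8.75 − (2.85)) = -2.60 + (-0.18798)·(5.9) = -3.7091.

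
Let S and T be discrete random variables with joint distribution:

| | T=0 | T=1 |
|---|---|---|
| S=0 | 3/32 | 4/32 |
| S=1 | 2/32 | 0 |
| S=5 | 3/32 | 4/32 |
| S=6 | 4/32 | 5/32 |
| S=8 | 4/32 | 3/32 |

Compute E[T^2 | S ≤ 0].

4/7

P(S ≤ 0) = 7/32.
Σ T^2·P over the event = 0·(3/32) + 1·(4/32) = 1/8.
E[T^2 | S ≤ 0] = (1/8) / (7/32) = 4/7.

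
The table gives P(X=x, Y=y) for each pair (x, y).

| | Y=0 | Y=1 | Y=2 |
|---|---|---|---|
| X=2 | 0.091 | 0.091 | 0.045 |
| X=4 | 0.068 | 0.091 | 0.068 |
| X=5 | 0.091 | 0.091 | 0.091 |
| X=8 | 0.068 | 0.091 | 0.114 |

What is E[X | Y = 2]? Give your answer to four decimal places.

5.4371

P(Y = 2) = 0.318.
Σ X·P over the event = 2·(0.045) + 4·(0.068) + 5·(0.091) + 8·(0.114) = 1.729.
E[X | Y = 2] = (1.729) / (0.318) = 5.4371.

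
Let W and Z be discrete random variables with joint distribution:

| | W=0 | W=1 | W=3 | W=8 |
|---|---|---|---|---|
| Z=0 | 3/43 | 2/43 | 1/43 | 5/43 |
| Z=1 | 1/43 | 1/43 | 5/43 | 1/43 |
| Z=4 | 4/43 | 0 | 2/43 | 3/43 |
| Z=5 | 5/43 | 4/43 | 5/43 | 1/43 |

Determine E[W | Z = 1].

3

P(Z = 1) = 8/43.
Σ W·P over the event = 0·(1/43) + 1·(1/43) + 3·(5/43) + 8·(1/43) = 24/43.
E[W | Z = 1] = (24/43) / (8/43) = 3.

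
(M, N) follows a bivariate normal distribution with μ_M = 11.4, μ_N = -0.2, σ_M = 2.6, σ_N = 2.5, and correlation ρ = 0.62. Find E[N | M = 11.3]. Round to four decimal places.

-0.2596

E[N | M=x] = μ_N + ρ(σ_N/σ_M)(x − μ_M) for jointly normal variables.
E[N | M=11.3] = -0.2 + (0.62)·(2.5/2.6)·(11.3 − (11.4)) = -0.2 + (0.59615)·(-0.1) = -0.2596.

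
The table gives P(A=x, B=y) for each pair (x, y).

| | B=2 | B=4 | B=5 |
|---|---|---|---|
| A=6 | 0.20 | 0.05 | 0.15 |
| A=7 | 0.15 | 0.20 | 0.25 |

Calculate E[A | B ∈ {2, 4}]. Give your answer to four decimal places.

P(B ∈ {2, 4}) = 0.60.
Σ A·P over the event = 6·(0.20) + 6·(0.05) + 7·(0.15) + 7·(0.20) = 3.95.
E[A | B ∈ {2, 4}] = (3.95) / (0.60) = 6.5833.

6.5833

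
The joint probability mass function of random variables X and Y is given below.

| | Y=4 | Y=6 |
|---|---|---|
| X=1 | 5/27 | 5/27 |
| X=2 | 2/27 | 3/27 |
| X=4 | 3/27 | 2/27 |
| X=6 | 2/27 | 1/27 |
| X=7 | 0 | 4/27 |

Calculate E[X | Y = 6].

53/15

P(Y = 6) = 5/9.
Σ X·P over the event = 1·(5/27) + 2·(3/27) + 4·(2/27) + 6·(1/27) + 7·(4/27) = 53/27.
E[X | Y = 6] = (53/27) / (5/9) = 53/15.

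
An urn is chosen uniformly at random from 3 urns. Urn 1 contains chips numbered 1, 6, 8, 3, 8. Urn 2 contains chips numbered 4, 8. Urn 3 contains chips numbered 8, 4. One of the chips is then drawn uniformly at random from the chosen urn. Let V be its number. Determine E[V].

E[V | urn 1] = (1+6+8+3+8)/5 = 26/5.
E[V | urn 2] = (4+8)/2 = 6.
E[V | urn 3] = (8+4)/2 = 6.
By the law of total expectation,
E[V] = (1/3)·(26/5) + (1/3)·(6) + (1/3)·(6) = 86/15.

86/15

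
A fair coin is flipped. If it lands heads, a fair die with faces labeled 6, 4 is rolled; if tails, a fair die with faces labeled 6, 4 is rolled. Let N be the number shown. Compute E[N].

E[N | heads] = (6+4)/2 = 5.
E[N | tails] = (6+4)/2 = 5.
E[N] = (1/2)·(5) + (1/2)·(5) = 5.

5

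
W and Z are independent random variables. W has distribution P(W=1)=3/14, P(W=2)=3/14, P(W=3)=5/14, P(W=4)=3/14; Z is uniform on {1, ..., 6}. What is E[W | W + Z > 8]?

39/11

P(W + Z > 8) = 11/84.
Summing W·P(x,y) over outcomes with W + Z > 8 gives 13/28.
E[W | W + Z > 8] = (13/28) / (11/84) = 39/11.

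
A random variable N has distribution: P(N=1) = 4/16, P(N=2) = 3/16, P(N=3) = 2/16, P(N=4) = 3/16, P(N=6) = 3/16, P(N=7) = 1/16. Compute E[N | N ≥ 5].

25/4

P(N ≥ 5) = 1/4.
Σ over the event: 6·3/16 + 7·1/16 = 25/16.
E[N | N ≥ 5] = (25/16) / (1/4) = 25/4.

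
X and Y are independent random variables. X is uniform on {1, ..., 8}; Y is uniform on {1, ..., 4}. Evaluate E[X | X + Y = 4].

2

Outcomes with X + Y = 4: (1,3), (2,2), (3,1), each with probability 1/32.
E[X | X + Y = 4] = (1 + 2 + 3) / 3 = 2.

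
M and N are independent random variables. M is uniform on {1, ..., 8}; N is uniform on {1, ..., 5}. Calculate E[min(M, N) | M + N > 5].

P(M + N > 5) = 3/4.
Summing min(M,N)·P(x,y) over outcomes with M + N > 5 gives 87/40.
E[min(M, N) | M + N > 5] = (87/40) / (3/4) = 29/10.

29/10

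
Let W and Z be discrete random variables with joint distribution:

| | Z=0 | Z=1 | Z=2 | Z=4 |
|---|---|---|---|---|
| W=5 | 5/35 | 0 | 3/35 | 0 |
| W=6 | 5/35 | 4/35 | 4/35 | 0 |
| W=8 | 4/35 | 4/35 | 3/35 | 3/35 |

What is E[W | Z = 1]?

P(Z = 1) = 8/35.
Summing W·P(W=x,Z=y) over the conditioning event gives 8/5.
E[W | Z = 1] = (8/5) / (8/35) = 7.

7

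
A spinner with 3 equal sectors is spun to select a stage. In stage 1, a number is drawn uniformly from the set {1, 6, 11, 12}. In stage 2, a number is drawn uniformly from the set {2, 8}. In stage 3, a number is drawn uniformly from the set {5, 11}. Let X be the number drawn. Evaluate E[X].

E[X | stage 1] = (1+6+11+12)/4 = 15/2.
E[X | stage 2] = (2+8)/2 = 5.
E[X | stage 3] = (5+11)/2 = 8.
By the law of total expectation,
E[X] = (1/3)·(15/2) + (1/3)·(5) + (1/3)·(8) = 41/6.

41/6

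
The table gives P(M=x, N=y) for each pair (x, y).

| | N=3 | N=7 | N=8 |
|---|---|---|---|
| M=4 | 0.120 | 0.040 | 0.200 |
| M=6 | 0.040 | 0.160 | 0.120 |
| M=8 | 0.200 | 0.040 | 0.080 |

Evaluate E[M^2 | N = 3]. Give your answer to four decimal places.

44.8889

P(N = 3) = 0.360.
Σ M^2·P over the event = 16·(0.120) + 36·(0.040) + 64·(0.200) = 16.160.
E[M^2 | N = 3] = (16.160) / (0.360) = 44.8889.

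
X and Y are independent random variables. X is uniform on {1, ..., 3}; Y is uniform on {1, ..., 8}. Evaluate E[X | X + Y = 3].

Outcomes with X + Y = 3: (1,2), (2,1), each with probability 1/24.
E[X | X + Y = 3] = (1 + 2) / 2 = 3/2.

3/2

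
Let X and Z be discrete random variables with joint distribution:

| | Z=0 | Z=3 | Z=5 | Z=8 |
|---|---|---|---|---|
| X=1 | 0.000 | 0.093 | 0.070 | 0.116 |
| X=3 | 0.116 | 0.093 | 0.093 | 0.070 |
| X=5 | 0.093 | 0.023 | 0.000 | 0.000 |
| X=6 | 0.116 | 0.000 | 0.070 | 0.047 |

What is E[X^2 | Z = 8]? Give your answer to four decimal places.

P(Z = 8) = 0.233.
Σ X^2·P over the event = 1·(0.116) + 9·(0.070) + 36·(0.047) = 2.438.
E[X^2 | Z = 8] = (2.438) / (0.233) = 10.4635.

10.4635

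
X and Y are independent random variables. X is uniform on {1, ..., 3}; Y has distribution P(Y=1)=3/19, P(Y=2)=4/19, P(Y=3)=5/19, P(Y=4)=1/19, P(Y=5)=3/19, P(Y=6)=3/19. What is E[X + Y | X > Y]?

41/10

P(X > Y) = 10/57.
Summing (X+Y)·P(x,y) over outcomes with X > Y gives 41/57.
E[X + Y | X > Y] = (41/57) / (10/57) = 41/10.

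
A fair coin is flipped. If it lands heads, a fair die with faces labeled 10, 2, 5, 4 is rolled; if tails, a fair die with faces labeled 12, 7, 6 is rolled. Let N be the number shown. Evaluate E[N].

E[N | heads] = (10+2+5+4)/4 = 21/4.
E[N | tails] = (12+7+6)/3 = 25/3.
By the law of total expectation,
E[N] = (1/2)·(21/4) + (1/2)·(25/3) = 163/24.

163/24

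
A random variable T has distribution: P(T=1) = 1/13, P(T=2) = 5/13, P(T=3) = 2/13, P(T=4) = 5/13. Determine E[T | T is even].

P(T is even) = 10/13.
Σ over the event: 2·5/13 + 4·5/13 = 30/13.
E[T | T is even] = (30/13) / (10/13) = 3.

3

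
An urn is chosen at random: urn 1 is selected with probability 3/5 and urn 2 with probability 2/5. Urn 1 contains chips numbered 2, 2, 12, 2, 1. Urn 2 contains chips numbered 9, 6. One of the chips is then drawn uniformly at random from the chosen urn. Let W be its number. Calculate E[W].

132/25

E[W | urn 1] = (2+2+12+2+1)/5 = 19/5.
E[W | urn 2] = (9+6)/2 = 15/2.
E[W] = (3/5)·(19/5) + (2/5)·(15/2) = 132/25.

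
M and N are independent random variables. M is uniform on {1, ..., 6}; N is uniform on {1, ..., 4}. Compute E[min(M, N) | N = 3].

5/2

P(N = 3) = 1/4.
Summing min(M,N)·P(x,y) over outcomes with N = 3 gives 5/8.
E[min(M, N) | N = 3] = (5/8) / (1/4) = 5/2.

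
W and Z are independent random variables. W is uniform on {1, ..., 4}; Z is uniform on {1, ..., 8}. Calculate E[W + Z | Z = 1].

7/2

Outcomes with Z = 1: (1,1), (2,1), (3,1), (4,1), each with probability 1/32.
E[W + Z | Z = 1] = (2 + 3 + 4 + 5) / 4 = 7/2.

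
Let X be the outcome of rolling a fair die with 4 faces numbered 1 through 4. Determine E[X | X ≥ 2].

Given X ≥ 2, X is equally likely to be any of {2, 3, 4}.
E[X | X ≥ 2] = (2 + 3 + 4) / 3 = 3.

3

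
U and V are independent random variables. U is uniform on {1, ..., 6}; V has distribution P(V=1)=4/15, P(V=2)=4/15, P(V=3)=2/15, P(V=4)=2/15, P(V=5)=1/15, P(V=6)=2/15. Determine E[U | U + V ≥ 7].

196/43

P(U + V ≥ 7) = 43/90.
Summing U·P(x,y) over outcomes with U + V ≥ 7 gives 98/45.
E[U | U + V ≥ 7] = (98/45) / (43/90) = 196/43.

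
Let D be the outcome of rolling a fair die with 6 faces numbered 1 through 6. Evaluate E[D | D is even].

4

Given D is even, D is equally likely to be any of {2, 4, 6}.
E[D | D is even] = (2 + 4 + 6) / 3 = 4.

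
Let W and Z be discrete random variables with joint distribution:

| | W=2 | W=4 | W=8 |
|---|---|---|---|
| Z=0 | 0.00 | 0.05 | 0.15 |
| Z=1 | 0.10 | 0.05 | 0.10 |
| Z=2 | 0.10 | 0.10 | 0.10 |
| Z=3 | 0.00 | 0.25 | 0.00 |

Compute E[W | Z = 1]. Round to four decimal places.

4.8000

P(Z = 1) = 0.25.
Σ W·P over the event = 2·(0.10) + 4·(0.05) + 8·(0.10) = 1.20.
E[W | Z = 1] = (1.20) / (0.25) = 4.8000.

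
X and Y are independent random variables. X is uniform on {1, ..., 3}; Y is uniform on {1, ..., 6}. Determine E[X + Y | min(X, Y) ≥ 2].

Outcomes with min(X, Y) ≥ 2: (2,2), (2,3), (2,4), (2,5), (2,6), (3,2), (3,3), (3,4), (3,5), (3,6), each with probability 1/18.
E[X + Y | min(X, Y) ≥ 2] = (4 + 5 + 6 + 7 + 8 + 5 + 6 + 7 + 8 + 9) / 10 = 13/2.

13/2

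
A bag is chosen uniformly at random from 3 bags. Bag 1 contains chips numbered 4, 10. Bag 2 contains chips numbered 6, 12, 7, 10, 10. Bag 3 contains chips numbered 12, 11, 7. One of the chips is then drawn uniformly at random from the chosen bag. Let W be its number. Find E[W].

26/3

E[W | bag 1] = (4+10)/2 = 7.
E[W | bag 2] = (6+12+7+10+10)/5 = 9.
E[W | bag 3] = (12+11+7)/3 = 10.
By the law of total expectation,
E[W] = (1/3)·(7) + (1/3)·(9) + (1/3)·(10) = 26/3.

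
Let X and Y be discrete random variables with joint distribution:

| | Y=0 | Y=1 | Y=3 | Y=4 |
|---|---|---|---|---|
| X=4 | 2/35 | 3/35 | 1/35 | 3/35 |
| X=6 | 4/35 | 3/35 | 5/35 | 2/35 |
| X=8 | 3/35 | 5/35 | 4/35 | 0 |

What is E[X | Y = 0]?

P(Y = 0) = 9/35.
Σ X·P over the event = 4·(2/35) + 6·(4/35) + 8·(3/35) = 8/5.
E[X | Y = 0] = (8/5) / (9/35) = 56/9.

56/9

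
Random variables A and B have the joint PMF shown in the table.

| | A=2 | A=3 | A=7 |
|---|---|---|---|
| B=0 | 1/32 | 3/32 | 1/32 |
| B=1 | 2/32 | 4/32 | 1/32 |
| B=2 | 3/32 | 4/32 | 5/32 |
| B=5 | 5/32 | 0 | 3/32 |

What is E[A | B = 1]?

P(B = 1) = 7/32.
Summing A·P(A=x,B=y) over the conditioning event gives 23/32.
E[A | B = 1] = (23/32) / (7/32) = 23/7.

23/7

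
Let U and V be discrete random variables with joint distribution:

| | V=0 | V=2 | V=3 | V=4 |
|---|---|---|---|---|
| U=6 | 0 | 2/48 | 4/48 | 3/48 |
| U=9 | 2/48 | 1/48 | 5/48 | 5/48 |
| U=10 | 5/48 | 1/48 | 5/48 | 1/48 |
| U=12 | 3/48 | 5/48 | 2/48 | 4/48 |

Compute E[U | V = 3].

143/16

P(V = 3) = 1/3.
Σ U·P over the event = 6·(4/48) + 9·(5/48) + 10·(5/48) + 12·(2/48) = 143/48.
E[U | V = 3] = (143/48) / (1/3) = 143/16.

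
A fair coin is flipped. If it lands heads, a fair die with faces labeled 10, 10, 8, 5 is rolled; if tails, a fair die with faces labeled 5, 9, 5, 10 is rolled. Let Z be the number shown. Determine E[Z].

31/4

E[Z | heads] = (10+10+8+5)/4 = 33/4.
E[Z | tails] = (5+9+5+10)/4 = 29/4.
E[Z] = (1/2)·(33/4) + (1/2)·(29/4) = 31/4.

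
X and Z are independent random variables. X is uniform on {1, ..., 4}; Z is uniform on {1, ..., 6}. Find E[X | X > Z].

10/3

Outcomes with X > Z: (2,1), (3,1), (3,2), (4,1), (4,2), (4,3), each with probability 1/24.
E[X | X > Z] = (2 + 3 + 3 + 4 + 4 + 4) / 6 = 10/3.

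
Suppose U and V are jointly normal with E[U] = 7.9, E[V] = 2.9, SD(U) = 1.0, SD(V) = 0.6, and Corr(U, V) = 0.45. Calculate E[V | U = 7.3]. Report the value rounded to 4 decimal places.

2.7380

The regression of V on U has slope ρ·σ_V/σ_U and passes through (μ_U, μ_V).
E[V | U=7.3] = 2.9 + (0.45)·(0.6/1.0)·(7.3 − (7.9)) = 2.9 + (0.27)·(-0.6) = 2.7380.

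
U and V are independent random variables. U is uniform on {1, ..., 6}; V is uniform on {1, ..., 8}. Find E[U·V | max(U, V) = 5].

125/9

Outcomes with max(U, V) = 5: (1,5), (2,5), (3,5), (4,5), (5,1), (5,2), (5,3), (5,4), (5,5), each with probability 1/48.
E[U·V | max(U, V) = 5] = (5 + 10 + 15 + 20 + 5 + 10 + 15 + 20 + 25) / 9 = 125/9.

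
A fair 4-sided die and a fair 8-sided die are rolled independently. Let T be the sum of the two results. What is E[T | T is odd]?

7

P(T is odd) = 1/2.
Σ over the event: 3·1/16 + 5·1/8 + 7·1/8 + 9·1/8 + 11·1/16 = 7/2.
E[T | T is odd] = (7/2) / (1/2) = 7.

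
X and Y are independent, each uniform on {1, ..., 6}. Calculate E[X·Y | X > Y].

35/3

P(X > Y) = 5/12.
Summing XY·P(x,y) over outcomes with X > Y gives 175/36.
E[X·Y | X > Y] = (175/36) / (5/12) = 35/3.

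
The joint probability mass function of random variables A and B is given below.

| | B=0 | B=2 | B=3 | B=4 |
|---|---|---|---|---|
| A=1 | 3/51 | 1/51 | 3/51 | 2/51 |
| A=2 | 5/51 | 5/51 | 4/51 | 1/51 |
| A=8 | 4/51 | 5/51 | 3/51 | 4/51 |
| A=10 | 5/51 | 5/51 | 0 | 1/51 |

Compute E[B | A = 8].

35/16

P(A = 8) = 16/51.
Σ B·P over the event = 0·(4/51) + 2·(5/51) + 3·(3/51) + 4·(4/51) = 35/51.
E[B | A = 8] = (35/51) / (16/51) = 35/16.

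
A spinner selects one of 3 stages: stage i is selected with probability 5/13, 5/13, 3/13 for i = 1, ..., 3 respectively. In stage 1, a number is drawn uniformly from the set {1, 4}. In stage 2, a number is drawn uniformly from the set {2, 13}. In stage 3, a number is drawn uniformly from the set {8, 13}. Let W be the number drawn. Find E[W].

163/26

E[W | stage 1] = (1+4)/2 = 5/2.
E[W | stage 2] = (2+13)/2 = 15/2.
E[W | stage 3] = (8+13)/2 = 21/2.
E[W] = (5/13)·(5/2) + (5/13)·(15/2) + (3/13)·(21/2) = 163/26.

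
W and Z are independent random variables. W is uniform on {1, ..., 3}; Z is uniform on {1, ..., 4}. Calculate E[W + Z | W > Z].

4

P(W > Z) = 1/4.
Summing (W+Z)·P(x,y) over outcomes with W > Z gives 1.
E[W + Z | W > Z] = (1) / (1/4) = 4.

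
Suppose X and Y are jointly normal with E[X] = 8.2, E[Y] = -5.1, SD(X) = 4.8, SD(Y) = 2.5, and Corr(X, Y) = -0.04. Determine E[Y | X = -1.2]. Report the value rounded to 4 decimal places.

E[Y | X=x] = μ_Y + ρ(σ_Y/σ_X)(x − μ_X) for jointly normal variables.
E[Y | X=-1.2] = -5.1 + (-0.04)·(2.5/4.8)·(-1.2 − (8.2)) = -5.1 + (-0.020833)·(-9.4) = -4.9042.

-4.9042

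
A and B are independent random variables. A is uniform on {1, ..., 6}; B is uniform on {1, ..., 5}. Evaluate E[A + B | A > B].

P(A > B) = 1/2.
Summing (A+B)·P(x,y) over outcomes with A > B gives 7/2.
E[A + B | A > B] = (7/2) / (1/2) = 7.

7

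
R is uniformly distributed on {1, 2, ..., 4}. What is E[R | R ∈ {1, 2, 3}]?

2

P(R ∈ {1, 2, 3}) = 3/4.
Σ over the event: 1·1/4 + 2·1/4 + 3·1/4 = 3/2.
E[R | R ∈ {1, 2, 3}] = (3/2) / (3/4) = 2.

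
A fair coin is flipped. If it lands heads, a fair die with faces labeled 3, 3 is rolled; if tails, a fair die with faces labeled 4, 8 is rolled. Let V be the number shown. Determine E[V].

9/2

E[V | heads] = (3+3)/2 = 3.
E[V | tails] = (4+8)/2 = 6.
E[V] = (1/2)·(3) + (1/2)·(6) = 9/2.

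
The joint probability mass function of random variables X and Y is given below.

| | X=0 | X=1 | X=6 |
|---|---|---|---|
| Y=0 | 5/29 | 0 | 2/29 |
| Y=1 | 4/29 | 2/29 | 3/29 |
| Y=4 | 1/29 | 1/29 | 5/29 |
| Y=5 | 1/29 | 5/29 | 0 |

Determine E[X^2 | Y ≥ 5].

5/6

P(Y ≥ 5) = 6/29.
Summing X^2·P(X=x,Y=y) over the conditioning event gives 5/29.
E[X^2 | Y ≥ 5] = (5/29) / (6/29) = 5/6.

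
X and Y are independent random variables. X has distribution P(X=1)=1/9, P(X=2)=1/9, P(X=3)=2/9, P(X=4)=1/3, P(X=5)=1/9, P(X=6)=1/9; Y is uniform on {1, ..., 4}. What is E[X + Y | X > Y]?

P(X > Y) = 11/18.
Summing (X+Y)·P(x,y) over outcomes with X > Y gives 139/36.
E[X + Y | X > Y] = (139/36) / (11/18) = 139/22.

139/22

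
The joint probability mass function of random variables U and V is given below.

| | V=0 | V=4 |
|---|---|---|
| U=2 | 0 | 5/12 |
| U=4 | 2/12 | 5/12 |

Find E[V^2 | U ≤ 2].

16

P(U ≤ 2) = 5/12.
Σ V^2·P over the event = 16·(5/12) = 20/3.
E[V^2 | U ≤ 2] = (20/3) / (5/12) = 16.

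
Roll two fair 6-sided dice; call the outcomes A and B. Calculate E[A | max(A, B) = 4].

P(max(A, B) = 4) = 7/36.
Summing A·P(x,y) over outcomes with max(A, B) = 4 gives 11/18.
E[A | max(A, B) = 4] = (11/18) / (7/36) = 22/7.

22/7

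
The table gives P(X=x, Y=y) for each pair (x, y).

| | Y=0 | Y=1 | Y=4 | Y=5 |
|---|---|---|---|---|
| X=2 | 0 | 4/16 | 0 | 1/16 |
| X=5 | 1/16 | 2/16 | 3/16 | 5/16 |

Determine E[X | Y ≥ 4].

P(Y ≥ 4) = 9/16.
Σ X·P over the event = 2·(1/16) + 5·(3/16) + 5·(5/16) = 21/8.
E[X | Y ≥ 4] = (21/8) / (9/16) = 14/3.

14/3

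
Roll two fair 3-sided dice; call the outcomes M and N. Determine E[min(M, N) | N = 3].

Outcomes with N = 3: (1,3), (2,3), (3,3), each with probability 1/9.
E[min(M, N) | N = 3] = (1 + 2 + 3) / 3 = 2.

2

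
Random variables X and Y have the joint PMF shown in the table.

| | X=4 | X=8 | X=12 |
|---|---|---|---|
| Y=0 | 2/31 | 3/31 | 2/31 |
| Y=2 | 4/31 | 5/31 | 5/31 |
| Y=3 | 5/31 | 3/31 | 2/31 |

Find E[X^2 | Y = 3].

P(Y = 3) = 10/31.
Σ X^2·P over the event = 16·(5/31) + 64·(3/31) + 144·(2/31) = 560/31.
E[X^2 | Y = 3] = (560/31) / (10/31) = 56.

56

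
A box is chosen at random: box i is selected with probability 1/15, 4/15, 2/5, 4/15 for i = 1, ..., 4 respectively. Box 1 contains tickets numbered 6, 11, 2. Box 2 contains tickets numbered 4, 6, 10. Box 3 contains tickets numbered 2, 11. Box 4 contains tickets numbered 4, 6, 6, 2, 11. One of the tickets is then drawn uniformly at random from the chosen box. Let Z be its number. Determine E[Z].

476/75

E[Z | box 1] = (6+11+2)/3 = 19/3.
E[Z | box 2] = (4+6+10)/3 = 20/3.
E[Z | box 3] = (2+11)/2 = 13/2.
E[Z | box 4] = (4+6+6+2+11)/5 = 29/5.
By the law of total expectation,
E[Z] = (1/15)·(19/3) + (4/15)·(20/3) + (2/5)·(13/2) + (4/15)·(29/5) = 476/75.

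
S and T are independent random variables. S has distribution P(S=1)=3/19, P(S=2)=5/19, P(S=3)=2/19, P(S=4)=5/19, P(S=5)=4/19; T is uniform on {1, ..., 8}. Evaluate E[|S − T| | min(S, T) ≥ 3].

11/6

P(min(S, T) ≥ 3) = 33/76.
Summing |S−T|·P(x,y) over outcomes with min(S, T) ≥ 3 gives 121/152.
E[|S − T| | min(S, T) ≥ 3] = (121/152) / (33/76) = 11/6.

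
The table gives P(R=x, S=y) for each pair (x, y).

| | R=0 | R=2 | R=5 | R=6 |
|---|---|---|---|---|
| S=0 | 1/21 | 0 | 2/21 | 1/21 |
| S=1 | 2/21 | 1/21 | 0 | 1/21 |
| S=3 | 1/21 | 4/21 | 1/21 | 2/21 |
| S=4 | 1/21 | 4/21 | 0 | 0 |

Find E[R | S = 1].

2

P(S = 1) = 4/21.
Summing R·P(R=x,S=y) over the conditioning event gives 8/21.
E[R | S = 1] = (8/21) / (4/21) = 2.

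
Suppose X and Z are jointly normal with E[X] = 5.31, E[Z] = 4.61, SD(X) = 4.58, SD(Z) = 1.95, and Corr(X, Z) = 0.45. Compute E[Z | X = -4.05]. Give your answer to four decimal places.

The regression of Z on X has slope ρ·σ_Z/σ_X and passes through (μ_X, μ_Z).
E[Z | X=-4.05] = 4.61 + (0.45)·(1.95/4.58)·(-4.05 − (5.31)) = 4.61 + (0.19159)·(-9.36) = 2.8167.

2.8167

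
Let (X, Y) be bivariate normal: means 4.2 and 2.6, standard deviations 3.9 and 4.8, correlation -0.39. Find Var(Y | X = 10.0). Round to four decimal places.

Var(Y | X=x) = (1 − ρ²)·σ_Y².
Var(Y | X=10.0) = (4.8)²·(1 − (-0.39)²) = 23.04·0.8479 = 19.5356.

19.5356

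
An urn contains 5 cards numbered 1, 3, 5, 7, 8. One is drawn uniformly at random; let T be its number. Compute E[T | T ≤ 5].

3

P(T ≤ 5) = 3/5.
Σ over the event: 1·1/5 + 3·1/5 + 5·1/5 = 9/5.
E[T | T ≤ 5] = (9/5) / (3/5) = 3.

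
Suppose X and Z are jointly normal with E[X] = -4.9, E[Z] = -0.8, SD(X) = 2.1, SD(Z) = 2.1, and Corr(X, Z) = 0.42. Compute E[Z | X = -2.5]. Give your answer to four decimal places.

0.2080

E[Z | X=x] = μ_Z + ρ(σ_Z/σ_X)(x − μ_X) for jointly normal variables.
E[Z | X=-2.5] = -0.8 + (0.42)·(2.1/2.1)·(-2.5 − (-4.9)) = -0.8 + (0.42)·(2.4) = 0.2080.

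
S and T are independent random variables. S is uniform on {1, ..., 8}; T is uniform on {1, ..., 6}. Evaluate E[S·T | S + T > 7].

70/3

P(S + T > 7) = 9/16.
Summing ST·P(x,y) over outcomes with S + T > 7 gives 105/8.
E[S·T | S + T > 7] = (105/8) / (9/16) = 70/3.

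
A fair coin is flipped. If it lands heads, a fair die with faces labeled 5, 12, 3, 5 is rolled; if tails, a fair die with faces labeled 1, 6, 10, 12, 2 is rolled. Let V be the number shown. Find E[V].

E[V | heads] = (5+12+3+5)/4 = 25/4.
E[V | tails] = (1+6+10+12+2)/5 = 31/5.
E[V] = (1/2)·(25/4) + (1/2)·(31/5) = 249/40.

249/40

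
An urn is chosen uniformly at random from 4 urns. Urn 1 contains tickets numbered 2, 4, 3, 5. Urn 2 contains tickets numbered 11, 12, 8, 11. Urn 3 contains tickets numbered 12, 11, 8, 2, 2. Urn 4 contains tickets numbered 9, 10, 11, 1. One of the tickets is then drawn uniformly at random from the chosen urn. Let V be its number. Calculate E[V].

115/16

E[V | urn 1] = (2+4+3+5)/4 = 7/2.
E[V | urn 2] = (11+12+8+11)/4 = 21/2.
E[V | urn 3] = (12+11+8+2+2)/5 = 7.
E[V | urn 4] = (9+10+11+1)/4 = 31/4.
E[V] = (1/4)·(7/2) + (1/4)·(21/2) + (1/4)·(7) + (1/4)·(31/4) = 115/16.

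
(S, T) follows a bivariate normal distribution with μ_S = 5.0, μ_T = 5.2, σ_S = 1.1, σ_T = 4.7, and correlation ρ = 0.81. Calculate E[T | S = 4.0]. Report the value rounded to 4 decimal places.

The regression of T on S has slope ρ·σ_T/σ_S and passes through (μ_S, μ_T).
E[T | S=4.0] = 5.2 + (0.81)·(4.7/1.1)·(4.0 − (5.0)) = 5.2 + (3.4609)·(-1) = 1.7391.

1.7391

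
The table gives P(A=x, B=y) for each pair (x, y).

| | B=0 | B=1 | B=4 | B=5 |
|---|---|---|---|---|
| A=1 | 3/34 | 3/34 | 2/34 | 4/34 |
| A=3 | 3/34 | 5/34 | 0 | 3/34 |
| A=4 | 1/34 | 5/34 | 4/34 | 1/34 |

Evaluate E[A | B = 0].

16/7

P(B = 0) = 7/34.
Σ A·P over the event = 1·(3/34) + 3·(3/34) + 4·(1/34) = 8/17.
E[A | B = 0] = (8/17) / (7/34) = 16/7.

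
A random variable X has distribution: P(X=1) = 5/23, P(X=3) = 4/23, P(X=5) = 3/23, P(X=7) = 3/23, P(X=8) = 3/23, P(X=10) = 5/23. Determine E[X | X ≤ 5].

8/3

P(X ≤ 5) = 12/23.
Σ over the event: 1·5/23 + 3·4/23 + 5·3/23 = 32/23.
E[X | X ≤ 5] = (32/23) / (12/23) = 8/3.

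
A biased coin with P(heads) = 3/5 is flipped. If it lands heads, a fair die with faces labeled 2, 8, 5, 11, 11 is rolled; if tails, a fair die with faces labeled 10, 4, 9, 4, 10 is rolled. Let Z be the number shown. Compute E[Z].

37/5

E[Z | heads] = (2+8+5+11+11)/5 = 37/5.
E[Z | tails] = (10+4+9+4+10)/5 = 37/5.
E[Z] = (3/5)·(37/5) + (2/5)·(37/5) = 37/5.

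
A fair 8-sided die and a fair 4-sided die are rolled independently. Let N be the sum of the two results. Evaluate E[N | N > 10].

34/3

P(N > 10) = 3/32.
Σ over the event: 11·1/16 + 12·1/32 = 17/16.
E[N | N > 10] = (17/16) / (3/32) = 34/3.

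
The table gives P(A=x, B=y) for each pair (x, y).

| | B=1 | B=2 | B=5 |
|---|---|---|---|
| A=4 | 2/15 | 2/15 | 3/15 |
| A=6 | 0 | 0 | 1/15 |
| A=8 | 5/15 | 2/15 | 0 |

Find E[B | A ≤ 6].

13/4

P(A ≤ 6) = 8/15.
Σ B·P over the event = 1·(2/15) + 2·(2/15) + 5·(3/15) + 5·(1/15) = 26/15.
E[B | A ≤ 6] = (26/15) / (8/15) = 13/4.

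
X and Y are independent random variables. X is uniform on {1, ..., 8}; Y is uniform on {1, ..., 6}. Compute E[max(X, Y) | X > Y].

P(X > Y) = 9/16.
Summing max(X,Y)·P(x,y) over outcomes with X > Y gives 10/3.
E[max(X, Y) | X > Y] = (10/3) / (9/16) = 160/27.

160/27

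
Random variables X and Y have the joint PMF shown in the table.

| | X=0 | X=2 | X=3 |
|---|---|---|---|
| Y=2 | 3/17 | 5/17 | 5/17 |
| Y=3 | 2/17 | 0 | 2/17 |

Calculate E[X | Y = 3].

3/2

P(Y = 3) = 4/17.
Σ X·P over the event = 0·(2/17) + 3·(2/17) = 6/17.
E[X | Y = 3] = (6/17) / (4/17) = 3/2.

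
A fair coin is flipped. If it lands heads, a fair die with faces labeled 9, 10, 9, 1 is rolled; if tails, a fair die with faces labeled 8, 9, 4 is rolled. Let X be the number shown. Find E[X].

57/8

E[X | heads] = (9+10+9+1)/4 = 29/4.
E[X | tails] = (8+9+4)/3 = 7.
By the law of total expectation,
E[X] = (1/2)·(29/4) + (1/2)·(7) = 57/8.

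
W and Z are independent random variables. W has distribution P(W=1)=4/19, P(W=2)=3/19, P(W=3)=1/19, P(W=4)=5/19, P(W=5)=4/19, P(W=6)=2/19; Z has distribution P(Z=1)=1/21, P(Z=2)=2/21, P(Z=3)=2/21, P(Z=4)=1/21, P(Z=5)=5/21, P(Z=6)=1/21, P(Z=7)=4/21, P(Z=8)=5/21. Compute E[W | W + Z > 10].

115/24

P(W + Z > 10) = 40/133.
Summing W·P(x,y) over outcomes with W + Z > 10 gives 575/399.
E[W | W + Z > 10] = (575/399) / (40/133) = 115/24.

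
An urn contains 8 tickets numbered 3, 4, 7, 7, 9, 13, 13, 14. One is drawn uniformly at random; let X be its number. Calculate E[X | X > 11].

P(X > 11) = 3/8.
Σ over the event: 13·1/4 + 14·1/8 = 5.
E[X | X > 11] = (5) / (3/8) = 40/3.

40/3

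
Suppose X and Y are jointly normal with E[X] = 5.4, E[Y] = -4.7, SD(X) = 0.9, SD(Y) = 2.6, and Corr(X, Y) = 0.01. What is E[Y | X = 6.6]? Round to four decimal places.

-4.6653

The regression of Y on X has slope ρ·σ_Y/σ_X and passes through (μ_X, μ_Y).
E[Y | X=6.6] = -4.7 + (0.01)·(2.6/0.9)·(6.6 − (5.4)) = -4.7 + (0.028889)·(1.2) = -4.6653.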